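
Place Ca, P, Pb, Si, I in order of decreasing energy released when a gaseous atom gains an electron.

Atoms with high Z_eff and room in the valence shell (especially the halogens) have the most exothermic electron affinities.
Here both period and group differ, so the two effects have to be weighed against each other.
Pb > Ca: the two effects oppose for this pair; the across-period effect wins (35 vs 2 kJ/mol).
P > Pb: relative to Pb, both the across-period and down-group shifts push P's electron affinity up.
Si > P: this pair runs against the simple trend — see the exception note.
I > Si: the two effects oppose for this pair; the across-period effect wins (295 vs 134 kJ/mol).
Note the exception: Si has a higher electron affinity than P, contrary to the simple trend — adding an electron to P's half-filled 3p³ is unfavourable, so Si (3p²) has the more exothermic EA.
Approximate values (kJ/mol): Si 134, P 72, Ca 2, I 295, Pb 35.
So from highest to lowest: I > Si > P > Pb > Ca.

I > Si > P > Pb > Ca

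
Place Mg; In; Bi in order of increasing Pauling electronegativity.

Smaller atoms with higher effective nuclear charge are more electronegative.
Here both period and group differ, so the two effects have to be weighed against each other.
In > Mg: the two effects oppose for this pair; the across-period effect wins (1.78 vs 1.31).
Bi > In: the two effects oppose for this pair; the across-period effect wins (2.02 vs 1.78).
Tabulated electronegativity (Pauling): Mg 1.31, In 1.78, Bi 2.02.
So from lowest to highest: Mg < In < Bi.

Mg < In < Bi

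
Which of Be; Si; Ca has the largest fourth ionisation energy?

Be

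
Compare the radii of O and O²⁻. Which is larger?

O²⁻

Forming O²⁻ adds 2 electrons to O. More electron–electron repulsion in the same shell, with unchanged nuclear charge, lets the cloud expand.
An anion is larger than its parent atom: O²⁻ > O.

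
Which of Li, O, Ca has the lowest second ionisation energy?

Ca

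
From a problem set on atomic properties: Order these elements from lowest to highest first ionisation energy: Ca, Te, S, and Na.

Na is in period 3, group 1; S is in period 3, group 16; Ca is in period 4, group 2; Te is in period 5, group 16.
IE₁ increases left→right with effective nuclear charge and decreases top→bottom as the valence shell moves farther out.
Neither a single period nor a single group — weigh both effects.
Ca > Na: period and group pull opposite ways; the across-period shift dominates (590 vs 496 kJ/mol).
Te > Ca: the two effects oppose for this pair; the across-period effect wins (869 vs 590 kJ/mol).
S > Te: S sits above Te in group 16, so the down-group effect alone puts S higher.
Approximate values (kJ/mol): Na 496, S 1000, Ca 590, Te 869.
So from lowest to highest: Na < Ca < Te < S.

Na, Ca, Te, S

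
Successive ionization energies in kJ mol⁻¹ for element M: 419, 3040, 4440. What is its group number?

Look for the largest jump between consecutive ionization energies: IE2/IE1 ≈ 7.3, far larger than any earlier ratio.
That jump marks the point where a core electron is being removed. So the atom has 1 valence electron.
A main-group element with 1 valence electron is in group 1.

Group 1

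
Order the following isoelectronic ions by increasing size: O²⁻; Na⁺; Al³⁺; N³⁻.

All of these have 10 electrons, so size is governed by nuclear charge alone: the more protons, the stronger the pull on the same electron cloud, and the smaller the ion.
Nuclear charges: Al³⁺ (Z=13), Na⁺ (Z=11), O²⁻ (Z=8), N³⁻ (Z=7).
Smallest to largest: Al³⁺ < Na⁺ < O²⁻ < N³⁻.

Al³⁺, Na⁺, O²⁻, N³⁻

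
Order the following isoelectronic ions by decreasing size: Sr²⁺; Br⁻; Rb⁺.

All of these have 36 electrons, so size is governed by nuclear charge alone: the more protons, the stronger the pull on the same electron cloud, and the smaller the ion.
Nuclear charges: Sr²⁺ (Z=38), Rb⁺ (Z=37), Br⁻ (Z=35).
Largest to smallest: Br⁻ > Rb⁺ > Sr²⁺.

Br⁻, Rb⁺, Sr²⁺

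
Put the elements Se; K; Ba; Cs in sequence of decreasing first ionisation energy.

Across a period the outer electron is held more tightly (higher IE₁); down a group it sits in a higher shell, more shielded, and comes off more easily.
These span different periods and groups, so the two trends combine.
K > Cs: they share group 1; the group trend gives K the larger value.
Ba > K: the two effects oppose for this pair; the across-period effect wins (503 vs 419 kJ/mol).
Se > Ba: both effects reinforce here, so Se is clearly the higher of the two.
Approximate values (kJ/mol): K 419, Se 941, Cs 376, Ba 503.
So from highest to lowest: Se > Ba > K > Cs.

Se > Ba > K > Cs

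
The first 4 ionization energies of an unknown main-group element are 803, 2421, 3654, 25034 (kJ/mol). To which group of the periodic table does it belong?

Group 13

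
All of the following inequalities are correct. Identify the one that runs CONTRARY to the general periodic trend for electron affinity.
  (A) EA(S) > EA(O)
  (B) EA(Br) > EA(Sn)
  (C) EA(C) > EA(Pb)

The general trend: electron affinity increases across a period and decreases down a group.
(A) S (period 3, group 16) vs O (period 2, group 16): the stated order contradicts the simple trend.
(B) Br (period 4, group 17) vs Sn (period 5, group 14): the stated order agrees with the simple trend.
(C) C (period 2, group 14) vs Pb (period 6, group 14): the stated order agrees with the simple trend.
The exception is (A): the compact 2p subshell of O repels the added electron more than S's larger 3p does.

(A)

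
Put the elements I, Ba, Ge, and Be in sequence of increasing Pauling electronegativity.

Ba < Be < Ge < I

Be is in period 2, group 2; Ge is in period 4, group 14; I is in period 5, group 17; Ba is in period 6, group 2.
Smaller atoms with higher effective nuclear charge are more electronegative.
Neither a single period nor a single group — weigh both effects.
Be > Ba: they share group 2; the group trend gives Be the larger value.
Ge > Be: the two effects oppose for this pair; the across-period effect wins (2.01 vs 1.57).
I > Ge: period and group pull opposite ways; the across-period shift dominates (2.66 vs 2.01).
For reference (Pauling): Be 1.57, Ge 2.01, I 2.66, Ba 0.89.
So from lowest to highest: Ba < Be < Ge < I.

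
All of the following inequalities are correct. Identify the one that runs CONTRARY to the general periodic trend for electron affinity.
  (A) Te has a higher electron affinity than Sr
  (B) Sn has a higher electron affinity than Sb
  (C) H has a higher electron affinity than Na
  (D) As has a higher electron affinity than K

(B)

The general trend: electron affinity increases across a period and decreases down a group.
(A) Te (period 5, group 16) vs Sr (period 5, group 2): the stated order agrees with the simple trend.
(B) Sn (period 5, group 14) vs Sb (period 5, group 15): the stated order contradicts the simple trend.
(C) H (period 1, group 1) vs Na (period 3, group 1): the stated order agrees with the simple trend.
(D) As (period 4, group 15) vs K (period 4, group 1): the stated order agrees with the simple trend.
The exception is (B): adding an electron to Sb's half-filled 5p³ is unfavourable, so Sn has the more exothermic EA.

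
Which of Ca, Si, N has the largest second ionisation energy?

N

After 1 electron has been removed, what remains? Ca⁺ still has 1 valence electron; Si⁺ still has 3 valence electrons; N⁺ still has 4 valence electrons.
All are still removing valence electrons, so compare the +1 ions as you would atoms: IE_2 generally rises across a period (higher Z_eff) and falls down a group (larger shell), subject to the usual subshell exceptions.
Valence configurations: Ca⁺ [Ar]4s¹, Si⁺ [Ne]3s²3p¹, N⁺ [He]2s²2p².
Tabulated IE_2 (kJ/mol): Ca 1145, Si 1577, N 2856.
So the second ionization energies run Ca < Si < N.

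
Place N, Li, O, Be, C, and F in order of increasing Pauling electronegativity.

Li, Be, C, N, O, F

Li is in period 2, group 1; Be is in period 2, group 2; C is in period 2, group 14; N is in period 2, group 15; O is in period 2, group 16; F is in period 2, group 17.
Smaller atoms with higher effective nuclear charge are more electronegative.
All lie in period 2, so electronegativity increases left to right.
So from lowest to highest: Li < Be < C < N < O < F.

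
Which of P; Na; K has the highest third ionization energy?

Na

Consider each +2 ion: P²⁺ still has 3 valence electrons; Na²⁺ is already 1 electron into the core; K²⁺ is already 1 electron into the core.
Breaking into a closed-shell core is much more expensive than removing a leftover valence electron — K and Na have the largest IE_3 here.
Approximate IE_3 values (kJ/mol): P 2914, Na 6910, K 4420.
So the third ionization energies run P < K < Na.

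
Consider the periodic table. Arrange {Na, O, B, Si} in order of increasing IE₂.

After 1 electron has been removed, what remains? Na⁺ is the bare [Ne] core; O⁺ still has 5 valence electrons; B⁺ still has 2 valence electrons; Si⁺ still has 3 valence electrons.
Core electrons are held far more tightly than valence electrons, so Na tops the IE_2 order.
Valence configurations: O⁺ [He]2s²2p³, B⁺ [He]2s², Si⁺ [Ne]3s²3p¹.
Approximate IE_2 values (kJ/mol): Na 4562, O 3388, B 2427, Si 1577.
So the second ionization energies run Si < B < O < Na.

Si < B < O < Na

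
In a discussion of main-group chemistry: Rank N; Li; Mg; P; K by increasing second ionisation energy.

After 1 electron has been removed, what remains? N⁺ still has 4 valence electrons; Li⁺ is the bare [He] core; Mg⁺ still has 1 valence electron; P⁺ still has 4 valence electrons; K⁺ is the bare [Ar] core.
Breaking into a closed-shell core is much more expensive than removing a leftover valence electron — K and Li have the largest IE_2 here.
Valence configurations: N⁺ [He]2s²2p², Mg⁺ [Ne]3s¹, P⁺ [Ne]3s²3p².
Approximate IE_2 values (kJ/mol): N 2856, Li 7298, Mg 1451, P 1907, K 3052.
Hence IE_2: Mg < P < N < K < Li.

Mg, P, N, K, Li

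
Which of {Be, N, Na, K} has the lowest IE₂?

Consider each +1 ion: Be⁺ still has 1 valence electron; N⁺ still has 4 valence electrons; Na⁺ is the bare [Ne] core; K⁺ is the bare [Ar] core.
Core electrons are held far more tightly than valence electrons, so K and Na top the IE_2 order.
Valence configurations: Be⁺ [He]2s¹, N⁺ [He]2s²2p².
Approximate IE_2 values (kJ/mol): Be 1757, N 2856, Na 4562, K 3052.
Putting it together, IE_2: Be < N < K < Na.

Be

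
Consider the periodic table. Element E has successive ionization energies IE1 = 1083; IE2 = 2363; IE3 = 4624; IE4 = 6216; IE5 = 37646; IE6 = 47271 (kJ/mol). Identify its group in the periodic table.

Group 14

Look for the largest jump between consecutive ionization energies: IE5/IE4 ≈ 6.1, far larger than any earlier ratio.
That jump marks the point where a core electron is being removed. So the atom has 4 valence electrons.
A main-group element with 4 valence electrons is in group 14.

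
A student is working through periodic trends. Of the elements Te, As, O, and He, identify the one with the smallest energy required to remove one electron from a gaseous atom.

Across a period the outer electron is held more tightly (higher IE₁); down a group it sits in a higher shell, more shielded, and comes off more easily.
Here both period and group differ, so the two effects have to be weighed against each other.
As > Te: period and group pull opposite ways; the down-group shift dominates (947 vs 869 kJ/mol).
O > As: both effects reinforce here, so O is clearly the higher of the two.
He > O: both effects reinforce here, so He is clearly the higher of the two.
For reference (kJ/mol): He 2372, O 1314, As 947, Te 869.
The smallest energy required to remove one electron from a gaseous atom among these belongs to Te.

Te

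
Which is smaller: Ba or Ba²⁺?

Ba²⁺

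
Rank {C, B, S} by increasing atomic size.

Radius decreases left→right (rising Z_eff, same n) and increases top→bottom (higher n).
Here both period and group differ, so the two effects have to be weighed against each other.
B > C: both are in period 2; the period trend gives B the larger value.
S > B: period and group pull opposite ways; the down-group shift dominates (103 vs 85 pm).
For reference (pm): B 85, C 75, S 103.
So from smallest to largest: C < B < S.

C, B, S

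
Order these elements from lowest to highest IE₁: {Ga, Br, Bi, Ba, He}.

Removing the outermost electron gets harder across a period and easier down a group.
These span different periods and groups, so the two trends combine.
Ga > Ba: both effects reinforce here, so Ga is clearly the higher of the two.
Bi > Ga: period and group pull opposite ways; the across-period shift dominates (703 vs 579 kJ/mol).
Br > Bi: both effects reinforce here, so Br is clearly the higher of the two.
He > Br: relative to Br, both the across-period and down-group shifts push He's first ionization energy up.
Approximate values (kJ/mol): He 2372, Ga 579, Br 1140, Ba 503, Bi 703.
So from lowest to highest: Ba < Ga < Bi < Br < He.

Ba < Ga < Bi < Br < He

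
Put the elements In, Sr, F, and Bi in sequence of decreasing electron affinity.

F is in period 2, group 17; Sr is in period 5, group 2; In is in period 5, group 13; Bi is in period 6, group 15.
EA tends to increase across a period and decrease down a group, though the pattern is less regular than for IE or radius.
Neither a single period nor a single group — weigh both effects.
In > Sr: In lies to the right of Sr in period 5, so the across-period effect alone puts In higher.
Bi > In: the two effects oppose for this pair; the across-period effect wins (91 vs 29 kJ/mol).
F > Bi: both effects reinforce here, so F is clearly the higher of the two.
Approximate values (kJ/mol): F 328, Sr 5, In 29, Bi 91.
So from highest to lowest: F > Bi > In > Sr.

F, Bi, In, Sr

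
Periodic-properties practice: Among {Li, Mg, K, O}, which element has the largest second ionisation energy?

Consider each +1 ion: Li⁺ is the bare [He] core; Mg⁺ still has 1 valence electron; K⁺ is the bare [Ar] core; O⁺ still has 5 valence electrons.
Usually core removal costs more than valence removal, but here the competition is close: a tightly held n=2 valence electron can cost more to remove than an n=3 core electron, so the actual values have to decide it.
Valence configurations: Mg⁺ [Ne]3s¹, O⁺ [He]2s²2p³.
The numbers (kJ/mol): Li 7298, Mg 1451, K 3052, O 3388.
Overall IE_2 order: Mg < K < O < Li.

Li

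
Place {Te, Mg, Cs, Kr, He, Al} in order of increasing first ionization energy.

Cs < Al < Mg < Te < Kr < He

He is in period 1, group 18; Mg is in period 3, group 2; Al is in period 3, group 13; Kr is in period 4, group 18; Te is in period 5, group 16; Cs is in period 6, group 1.
Across a period the outer electron is held more tightly (higher IE₁); down a group it sits in a higher shell, more shielded, and comes off more easily.
Neither a single period nor a single group — weigh both effects.
Al > Cs: both effects reinforce here, so Al is clearly the higher of the two.
Mg > Al: this pair runs against the simple trend — see the exception note.
Te > Mg: the two effects oppose for this pair; the across-period effect wins (869 vs 738 kJ/mol).
Kr > Te: relative to Te, both the across-period and down-group shifts push Kr's first ionization energy up.
He > Kr: He sits above Kr in group 18, so the down-group effect alone puts He higher.
Note the exception: Mg has a higher first ionization energy than Al, contrary to the simple trend — Al's single 3p electron is easier to remove than one from Mg's filled 3s².
For reference (kJ/mol): He 2372, Mg 738, Al 578, Kr 1351, Te 869, Cs 376.
So from lowest to highest: Cs < Al < Mg < Te < Kr < He.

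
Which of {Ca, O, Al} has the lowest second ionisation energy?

Ca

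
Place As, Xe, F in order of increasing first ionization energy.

As, Xe, F

F is in period 2, group 17; As is in period 4, group 15; Xe is in period 5, group 18.
Removing the outermost electron gets harder across a period and easier down a group.
These span different periods and groups, so the two trends combine.
Xe > As: the two effects oppose for this pair; the across-period effect wins (1170 vs 947 kJ/mol).
F > Xe: period and group pull opposite ways; the down-group shift dominates (1681 vs 1170 kJ/mol).
Approximate values (kJ/mol): F 1681, As 947, Xe 1170.
So from lowest to highest: As < Xe < F.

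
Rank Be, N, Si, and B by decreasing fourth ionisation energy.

B, Be, N, Si

After 3 electrons have been removed, what remains? Be³⁺ is already 1 electron into the core; N³⁺ still has 2 valence electrons; Si³⁺ still has 1 valence electron; B³⁺ is the bare [He] core.
Pulling an electron out of a noble-gas core costs far more than removing a remaining valence electron, so Be and B sit at the high end of IE_4.
Valence configurations: N³⁺ [He]2s², Si³⁺ [Ne]3s¹.
Tabulated IE_4 (kJ/mol): Be 21007, N 7475, Si 4356, B 25026.
Hence IE_4: Si < N < Be < B.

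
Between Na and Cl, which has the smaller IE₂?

After 1 electron has been removed, what remains? Na⁺ is the bare [Ne] core; Cl⁺ still has 6 valence electrons.
Pulling an electron out of a noble-gas core costs far more than removing a remaining valence electron, so Na sits at the high end of IE_2.
The numbers (kJ/mol): Na 4562, Cl 2298.
Hence IE_2: Cl < Na.

Cl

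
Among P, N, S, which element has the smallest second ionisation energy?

IE_2 is the cost of taking one more electron from the +1 cation: P⁺ still has 4 valence electrons; N⁺ still has 4 valence electrons; S⁺ still has 5 valence electrons.
All are still removing valence electrons, so compare the +1 ions as you would atoms: IE_2 generally rises across a period (higher Z_eff) and falls down a group (larger shell), subject to the usual subshell exceptions.
Valence configurations: P⁺ [Ne]3s²3p², N⁺ [He]2s²2p², S⁺ [Ne]3s²3p³.
Approximate IE_2 values (kJ/mol): P 1907, N 2856, S 2252.
So the second ionization energies run P < S < N.

P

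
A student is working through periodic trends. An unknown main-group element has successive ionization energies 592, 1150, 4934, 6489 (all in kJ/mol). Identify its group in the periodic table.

Group 2

Look for the largest jump between consecutive ionization energies: IE3/IE2 ≈ 4.3, far larger than any earlier ratio.
That jump marks the point where a core electron is being removed. So the atom has 2 valence electrons.
A main-group element with 2 valence electrons is in group 2.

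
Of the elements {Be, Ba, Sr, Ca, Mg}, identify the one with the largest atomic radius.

Ba

Atomic radius shrinks across a period as nuclear charge pulls the same shell inward, and grows down a group as new shells are added.
All are in group 2, so atomic radius increases down the group.
The largest atomic radius among these belongs to Ba.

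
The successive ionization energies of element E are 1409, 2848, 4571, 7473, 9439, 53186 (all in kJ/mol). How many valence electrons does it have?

Look for the largest jump between consecutive ionization energies: IE6/IE5 ≈ 5.6, far larger than any earlier ratio.
That jump marks the point where a core electron is being removed. So the atom has 5 valence electrons.

5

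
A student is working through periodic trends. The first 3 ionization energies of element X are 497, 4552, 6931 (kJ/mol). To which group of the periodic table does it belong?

Look for the largest jump between consecutive ionization energies: IE2/IE1 ≈ 9.2, far larger than any earlier ratio.
That jump marks the point where a core electron is being removed. So the atom has 1 valence electron.
A main-group element with 1 valence electron is in group 1.

Group 1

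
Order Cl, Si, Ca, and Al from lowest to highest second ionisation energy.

Ca < Si < Al < Cl

After 1 electron has been removed, what remains? Cl⁺ still has 6 valence electrons; Si⁺ still has 3 valence electrons; Ca⁺ still has 1 valence electron; Al⁺ still has 2 valence electrons.
All are still removing valence electrons, so compare the +1 ions as you would atoms: IE_2 generally rises across a period (higher Z_eff) and falls down a group (larger shell), subject to the usual subshell exceptions.
Valence configurations: Cl⁺ [Ne]3s²3p⁴, Si⁺ [Ne]3s²3p¹, Ca⁺ [Ar]4s¹, Al⁺ [Ne]3s².
Si⁺ loses a lone 3p electron whereas Al⁺ must break into a filled 3s² pair, so IE_2(Al) > IE_2(Si) even though Si has the higher nuclear charge.
Tabulated IE_2 (kJ/mol): Cl 2298, Si 1577, Ca 1145, Al 1817.
Putting it together, IE_2: Ca < Si < Al < Cl.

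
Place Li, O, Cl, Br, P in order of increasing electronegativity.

Li is in period 2, group 1; O is in period 2, group 16; P is in period 3, group 15; Cl is in period 3, group 17; Br is in period 4, group 17.
EN rises left→right (higher Z_eff, smaller atoms) and falls top→bottom (larger, more shielded atoms).
Here both period and group differ, so the two effects have to be weighed against each other.
P > Li: period and group pull opposite ways; the across-period shift dominates (2.19 vs 0.98).
Br > P: period and group pull opposite ways; the across-period shift dominates (2.96 vs 2.19).
Cl > Br: Cl sits above Br in group 17, so the down-group effect alone puts Cl higher.
O > Cl: period and group pull opposite ways; the down-group shift dominates (3.44 vs 3.16).
Approximate values (Pauling): Li 0.98, O 3.44, P 2.19, Cl 3.16, Br 2.96.
So from lowest to highest: Li < P < Br < Cl < O.

Li < P < Br < Cl < O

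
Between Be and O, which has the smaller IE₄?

O

After 3 electrons have been removed, what remains? Be³⁺ is already 1 electron into the core; O³⁺ still has 3 valence electrons.
Pulling an electron out of a noble-gas core costs far more than removing a remaining valence electron, so Be sits at the high end of IE_4.
Tabulated IE_4 (kJ/mol): Be 21007, O 7469.
So the fourth ionization energies run O < Be.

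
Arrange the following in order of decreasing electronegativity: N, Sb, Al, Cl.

N is in period 2, group 15; Al is in period 3, group 13; Cl is in period 3, group 17; Sb is in period 5, group 15.
Electronegativity increases across a period and decreases down a group, tracking effective nuclear charge and atomic size.
Neither a single period nor a single group — weigh both effects.
Sb > Al: the two effects oppose for this pair; the across-period effect wins (2.05 vs 1.61).
N > Sb: they share group 15; the group trend gives N the larger value.
Cl > N: period and group pull opposite ways; the across-period shift dominates (3.16 vs 3.04).
For reference (Pauling): N 3.04, Al 1.61, Cl 3.16, Sb 2.05.
So from highest to lowest: Cl > N > Sb > Al.

Cl, N, Sb, Al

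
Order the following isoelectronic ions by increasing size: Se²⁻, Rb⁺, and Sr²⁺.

All of these have 36 electrons, so size is governed by nuclear charge alone: the more protons, the stronger the pull on the same electron cloud, and the smaller the ion.
Nuclear charges: Sr²⁺ (Z=38), Rb⁺ (Z=37), Se²⁻ (Z=34).
Smallest to largest: Sr²⁺ < Rb⁺ < Se²⁻.

Sr²⁺ < Rb⁺ < Se²⁻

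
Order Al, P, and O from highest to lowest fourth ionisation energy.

Al > O > P

Consider each +3 ion: Al³⁺ is the bare [Ne] core; P³⁺ still has 2 valence electrons; O³⁺ still has 3 valence electrons.
Pulling an electron out of a noble-gas core costs far more than removing a remaining valence electron, so Al sits at the high end of IE_4.
Valence configurations: P³⁺ [Ne]3s², O³⁺ [He]2s²2p¹.
Tabulated IE_4 (kJ/mol): Al 11577, P 4964, O 7469.
Overall IE_4 order: P < O < Al.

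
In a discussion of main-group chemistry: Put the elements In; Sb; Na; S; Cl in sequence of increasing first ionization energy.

Na, In, Sb, S, Cl

Across a period the outer electron is held more tightly (higher IE₁); down a group it sits in a higher shell, more shielded, and comes off more easily.
Here both period and group differ, so the two effects have to be weighed against each other.
In > Na: period and group pull opposite ways; the across-period shift dominates (558 vs 496 kJ/mol).
Sb > In: Sb lies to the right of In in period 5, so the across-period effect alone puts Sb higher.
S > Sb: both effects reinforce here, so S is clearly the higher of the two.
Cl > S: Cl lies to the right of S in period 3, so the across-period effect alone puts Cl higher.
For reference (kJ/mol): Na 496, S 1000, Cl 1251, In 558, Sb 831.
So from lowest to highest: Na < In < Sb < S < Cl.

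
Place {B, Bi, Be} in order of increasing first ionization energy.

Bi < B < Be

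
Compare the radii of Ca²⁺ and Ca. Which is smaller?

Ca²⁺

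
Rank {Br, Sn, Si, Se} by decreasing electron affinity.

Si is in period 3, group 14; Se is in period 4, group 16; Br is in period 4, group 17; Sn is in period 5, group 14.
Atoms with high Z_eff and room in the valence shell (especially the halogens) have the most exothermic electron affinities.
These span different periods and groups, so the two trends combine.
Si > Sn: they share group 14; the group trend gives Si the larger value.
Se > Si: the two effects oppose for this pair; the across-period effect wins (195 vs 134 kJ/mol).
Br > Se: Br lies to the right of Se in period 4, so the across-period effect alone puts Br higher.
Approximate values (kJ/mol): Si 134, Se 195, Br 325, Sn 107.
So from highest to lowest: Br > Se > Si > Sn.

Br, Se, Si, Sn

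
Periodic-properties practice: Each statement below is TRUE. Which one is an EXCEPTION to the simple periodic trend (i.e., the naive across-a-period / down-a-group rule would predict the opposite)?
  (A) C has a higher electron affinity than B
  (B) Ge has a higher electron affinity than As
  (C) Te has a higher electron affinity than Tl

(B)

The general trend: electron affinity increases across a period and decreases down a group.
(A) C (period 2, group 14) vs B (period 2, group 13): the stated order agrees with the simple trend.
(B) Ge (period 4, group 14) vs As (period 4, group 15): the stated order contradicts the simple trend.
(C) Te (period 5, group 16) vs Tl (period 6, group 13): the stated order agrees with the simple trend.
The exception is (B): adding an electron to As's half-filled 4p³ is unfavourable, so Ge (4p²) has the more exothermic EA.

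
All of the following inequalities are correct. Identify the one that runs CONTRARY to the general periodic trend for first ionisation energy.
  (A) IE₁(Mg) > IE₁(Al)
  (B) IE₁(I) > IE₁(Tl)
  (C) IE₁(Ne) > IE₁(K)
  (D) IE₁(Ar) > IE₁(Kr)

(A)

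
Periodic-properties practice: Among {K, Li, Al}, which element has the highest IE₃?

Li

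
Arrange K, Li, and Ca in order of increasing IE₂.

Ca < K < Li

After 1 electron has been removed, what remains? K⁺ is the bare [Ar] core; Li⁺ is the bare [He] core; Ca⁺ still has 1 valence electron.
Breaking into a closed-shell core is much more expensive than removing a leftover valence electron — K and Li have the largest IE_2 here.
The numbers (kJ/mol): K 3052, Li 7298, Ca 1145.
Overall IE_2 order: Ca < K < Li.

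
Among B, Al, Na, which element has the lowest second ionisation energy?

IE_2 is the cost of taking one more electron from the +1 cation: B⁺ still has 2 valence electrons; Al⁺ still has 2 valence electrons; Na⁺ is the bare [Ne] core.
Pulling an electron out of a noble-gas core costs far more than removing a remaining valence electron, so Na sits at the high end of IE_2.
Valence configurations: B⁺ [He]2s², Al⁺ [Ne]3s².
The numbers (kJ/mol): B 2427, Al 1817, Na 4562.
Hence IE_2: Al < B < Na.

Al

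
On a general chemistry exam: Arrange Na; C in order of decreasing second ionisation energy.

Consider each +1 ion: Na⁺ is the bare [Ne] core; C⁺ still has 3 valence electrons.
Pulling an electron out of a noble-gas core costs far more than removing a remaining valence electron, so Na sits at the high end of IE_2.
Tabulated IE_2 (kJ/mol): Na 4562, C 2353.
Overall IE_2 order: C < Na.

Na, C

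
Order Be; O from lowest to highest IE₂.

The second ionization energy removes an electron from the +1 ion. For each element: Be⁺ still has 1 valence electron; O⁺ still has 5 valence electrons.
All are still removing valence electrons, so compare the +1 ions as you would atoms: IE_2 generally rises across a period (higher Z_eff) and falls down a group (larger shell), subject to the usual subshell exceptions.
Valence configurations: Be⁺ [He]2s¹, O⁺ [He]2s²2p³.
The numbers (kJ/mol): Be 1757, O 3388.
Putting it together, IE_2: Be < O.

Be, O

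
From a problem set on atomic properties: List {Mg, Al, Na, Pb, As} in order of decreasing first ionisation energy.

As > Mg > Pb > Al > Na

Na is in period 3, group 1; Mg is in period 3, group 2; Al is in period 3, group 13; As is in period 4, group 15; Pb is in period 6, group 14.
Across a period the outer electron is held more tightly (higher IE₁); down a group it sits in a higher shell, more shielded, and comes off more easily.
Here both period and group differ, so the two effects have to be weighed against each other.
Al > Na: both are in period 3; the period trend gives Al the larger value.
Pb > Al: the two effects oppose for this pair; the across-period effect wins (716 vs 578 kJ/mol).
Mg > Pb: period and group pull opposite ways; the down-group shift dominates (738 vs 716 kJ/mol).
As > Mg: period and group pull opposite ways; the across-period shift dominates (947 vs 738 kJ/mol).
Note the exception: Mg has a higher first ionization energy than Al, contrary to the simple trend — Al's single 3p electron is easier to remove than one from Mg's filled 3s².
Approximate values (kJ/mol): Na 496, Mg 738, Al 578, As 947, Pb 716.
So from highest to lowest: As > Mg > Pb > Al > Na.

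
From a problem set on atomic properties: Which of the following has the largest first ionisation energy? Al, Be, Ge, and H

H is in period 1, group 1; Be is in period 2, group 2; Al is in period 3, group 13; Ge is in period 4, group 14.
Removing the outermost electron gets harder across a period and easier down a group.
These sit on a diagonal, where the across-period and down-group effects partly cancel.
Ge > Al: period and group pull opposite ways; the across-period shift dominates (762 vs 578 kJ/mol).
Be > Ge: period and group pull opposite ways; the down-group shift dominates (900 vs 762 kJ/mol).
H > Be: the two effects oppose for this pair; the down-group effect wins (1312 vs 900 kJ/mol).
Tabulated first ionization energy (kJ/mol): H 1312, Be 900, Al 578, Ge 762.
The largest first ionisation energy among these belongs to H.

H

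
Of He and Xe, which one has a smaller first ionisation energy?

Xe

He is in period 1, group 18; Xe is in period 5, group 18.
Across a period the outer electron is held more tightly (higher IE₁); down a group it sits in a higher shell, more shielded, and comes off more easily.
All are in group 18, so first ionization energy increases up the group.
So Xe has the smaller first ionisation energy (Xe < He).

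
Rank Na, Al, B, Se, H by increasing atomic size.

H is in period 1, group 1; B is in period 2, group 13; Na is in period 3, group 1; Al is in period 3, group 13; Se is in period 4, group 16.
Radius decreases left→right (rising Z_eff, same n) and increases top→bottom (higher n).
Here both period and group differ, so the two effects have to be weighed against each other.
B > H: period and group pull opposite ways; the down-group shift dominates (85 vs 32 pm).
Se > B: the two effects oppose for this pair; the down-group effect wins (116 vs 85 pm).
Al > Se: period and group pull opposite ways; the across-period shift dominates (126 vs 116 pm).
Na > Al: Na lies to the left of Al in period 3, so the across-period effect alone puts Na larger.
Tabulated atomic radius (pm): H 32, B 85, Na 155, Al 126, Se 116.
So from smallest to largest: H < B < Se < Al < Na.

H < B < Se < Al < Na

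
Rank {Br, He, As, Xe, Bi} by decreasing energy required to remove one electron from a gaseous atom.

He is in period 1, group 18; As is in period 4, group 15; Br is in period 4, group 17; Xe is in period 5, group 18; Bi is in period 6, group 15.
IE₁ increases left→right with effective nuclear charge and decreases top→bottom as the valence shell moves farther out.
Neither a single period nor a single group — weigh both effects.
As > Bi: they share group 15; the group trend gives As the larger value.
Br > As: Br lies to the right of As in period 4, so the across-period effect alone puts Br higher.
Xe > Br: the two effects oppose for this pair; the across-period effect wins (1170 vs 1140 kJ/mol).
He > Xe: He sits above Xe in group 18, so the down-group effect alone puts He higher.
Approximate values (kJ/mol): He 2372, As 947, Br 1140, Xe 1170, Bi 703.
So from highest to lowest: He > Xe > Br > As > Bi.

He > Xe > Br > As > Bi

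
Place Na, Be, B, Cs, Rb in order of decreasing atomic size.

Be is in period 2, group 2; B is in period 2, group 13; Na is in period 3, group 1; Rb is in period 5, group 1; Cs is in period 6, group 1.
Moving right in a period, electrons are added to the same shell under a stronger nuclear pull, so atoms get smaller; moving down, a new shell is opened and atoms get larger.
Neither a single period nor a single group — weigh both effects.
Be > B: Be lies to the left of B in period 2, so the across-period effect alone puts Be larger.
Na > Be: relative to Be, both the across-period and down-group shifts push Na's atomic radius up.
Rb > Na: Rb sits below Na in group 1, so the down-group effect alone puts Rb larger.
Cs > Rb: Cs sits below Rb in group 1, so the down-group effect alone puts Cs larger.
Approximate values (pm): Be 102, B 85, Na 155, Rb 210, Cs 232.
So from largest to smallest: Cs > Rb > Na > Be > B.

Cs > Rb > Na > Be > B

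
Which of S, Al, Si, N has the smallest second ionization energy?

Si

The second ionization energy removes an electron from the +1 ion. For each element: S⁺ still has 5 valence electrons; Al⁺ still has 2 valence electrons; Si⁺ still has 3 valence electrons; N⁺ still has 4 valence electrons.
All are still removing valence electrons, so compare the +1 ions as you would atoms: IE_2 generally rises across a period (higher Z_eff) and falls down a group (larger shell), subject to the usual subshell exceptions.
Valence configurations: S⁺ [Ne]3s²3p³, Al⁺ [Ne]3s², Si⁺ [Ne]3s²3p¹, N⁺ [He]2s²2p².
Si⁺ loses a lone 3p electron whereas Al⁺ must break into a filled 3s² pair, so IE_2(Al) > IE_2(Si) even though Si has the higher nuclear charge.
The numbers (kJ/mol): S 2252, Al 1817, Si 1577, N 2856.
Overall IE_2 order: Si < Al < S < N.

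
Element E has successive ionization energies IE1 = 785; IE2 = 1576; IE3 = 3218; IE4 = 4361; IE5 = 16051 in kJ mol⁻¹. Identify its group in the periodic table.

Look for the largest jump between consecutive ionization energies: IE5/IE4 ≈ 3.7, far larger than any earlier ratio.
That jump marks the point where a core electron is being removed. So the atom has 4 valence electrons.
A main-group element with 4 valence electrons is in group 14.

Group 14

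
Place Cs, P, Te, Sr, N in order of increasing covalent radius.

N is in period 2, group 15; P is in period 3, group 15; Sr is in period 5, group 2; Te is in period 5, group 16; Cs is in period 6, group 1.
Moving right in a period, electrons are added to the same shell under a stronger nuclear pull, so atoms get smaller; moving down, a new shell is opened and atoms get larger.
These span different periods and groups, so the two trends combine.
P > N: they share group 15; the group trend gives P the larger value.
Te > P: the two effects oppose for this pair; the down-group effect wins (136 vs 111 pm).
Sr > Te: both are in period 5; the period trend gives Sr the larger value.
Cs > Sr: both effects reinforce here, so Cs is clearly the larger of the two.
For reference (pm): N 71, P 111, Sr 185, Te 136, Cs 232.
So from smallest to largest: N < P < Te < Sr < Cs.

N < P < Te < Sr < Cs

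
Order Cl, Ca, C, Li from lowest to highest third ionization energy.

Consider each +2 ion: Cl²⁺ still has 5 valence electrons; Ca²⁺ is the bare [Ar] core; C²⁺ still has 2 valence electrons; Li²⁺ is already 1 electron into the core.
Breaking into a closed-shell core is much more expensive than removing a leftover valence electron — Ca and Li have the largest IE_3 here.
Valence configurations: Cl²⁺ [Ne]3s²3p³, C²⁺ [He]2s².
The numbers (kJ/mol): Cl 3822, Ca 4912, C 4620, Li 11815.
Hence IE_3: Cl < C < Ca < Li.

Cl, C, Ca, Li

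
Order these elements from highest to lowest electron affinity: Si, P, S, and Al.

S, Si, P, Al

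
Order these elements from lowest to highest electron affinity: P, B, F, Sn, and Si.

B, P, Sn, Si, F

B is in period 2, group 13; F is in period 2, group 17; Si is in period 3, group 14; P is in period 3, group 15; Sn is in period 5, group 14.
Adding an electron releases more energy for atoms nearer the top right (short of the noble gases).
Neither a single period nor a single group — weigh both effects.
P > B: the two effects oppose for this pair; the across-period effect wins (72 vs 27 kJ/mol).
Sn > P: this pair runs against the simple trend — see the exception note.
Si > Sn: Si sits above Sn in group 14, so the down-group effect alone puts Si higher.
F > Si: both effects reinforce here, so F is clearly the higher of the two.
Note the exception: Sn has a higher electron affinity than P, contrary to the simple trend — adding an electron to P's half-filled np³ subshell costs electron-pairing energy.
Note the exception: Si has a higher electron affinity than P, contrary to the simple trend — adding an electron to P's half-filled 3p³ is unfavourable, so Si (3p²) has the more exothermic EA.
Tabulated electron affinity (kJ/mol): B 27, F 328, Si 134, P 72, Sn 107.
So from lowest to highest: B < P < Sn < Si < F.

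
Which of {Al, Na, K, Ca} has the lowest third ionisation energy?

Al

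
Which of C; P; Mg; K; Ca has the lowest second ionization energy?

After 1 electron has been removed, what remains? C⁺ still has 3 valence electrons; P⁺ still has 4 valence electrons; Mg⁺ still has 1 valence electron; K⁺ is the bare [Ar] core; Ca⁺ still has 1 valence electron.
Pulling an electron out of a noble-gas core costs far more than removing a remaining valence electron, so K sits at the high end of IE_2.
Valence configurations: C⁺ [He]2s²2p¹, P⁺ [Ne]3s²3p², Mg⁺ [Ne]3s¹, Ca⁺ [Ar]4s¹.
Approximate IE_2 values (kJ/mol): C 2353, P 1907, Mg 1451, K 3052, Ca 1145.
Overall IE_2 order: Ca < Mg < P < C < K.

Ca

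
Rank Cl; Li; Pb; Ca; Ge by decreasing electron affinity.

Cl, Ge, Li, Pb, Ca

EA tends to increase across a period and decrease down a group, though the pattern is less regular than for IE or radius.
Here both period and group differ, so the two effects have to be weighed against each other.
Pb > Ca: the two effects oppose for this pair; the across-period effect wins (35 vs 2 kJ/mol).
Li > Pb: the two effects oppose for this pair; the down-group effect wins (60 vs 35 kJ/mol).
Ge > Li: period and group pull opposite ways; the across-period shift dominates (119 vs 60 kJ/mol).
Cl > Ge: relative to Ge, both the across-period and down-group shifts push Cl's electron affinity up.
Approximate values (kJ/mol): Li 60, Cl 349, Ca 2, Ge 119, Pb 35.
So from highest to lowest: Cl > Ge > Li > Pb > Ca.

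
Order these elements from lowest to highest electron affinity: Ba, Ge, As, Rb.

Ba < Rb < As < Ge

Adding an electron releases more energy for atoms nearer the top right (short of the noble gases).
Neither a single period nor a single group — weigh both effects.
Rb > Ba: period and group pull opposite ways; the down-group shift dominates (47 vs 14 kJ/mol).
As > Rb: relative to Rb, both the across-period and down-group shifts push As's electron affinity up.
Ge > As: this pair runs against the simple trend — see the exception note.
Note the exception: Ge has a higher electron affinity than As, contrary to the simple trend — adding an electron to As's half-filled 4p³ is unfavourable, so Ge (4p²) has the more exothermic EA.
For reference (kJ/mol): Ge 119, As 78, Rb 47, Ba 14.
So from lowest to highest: Ba < Rb < As < Ge.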